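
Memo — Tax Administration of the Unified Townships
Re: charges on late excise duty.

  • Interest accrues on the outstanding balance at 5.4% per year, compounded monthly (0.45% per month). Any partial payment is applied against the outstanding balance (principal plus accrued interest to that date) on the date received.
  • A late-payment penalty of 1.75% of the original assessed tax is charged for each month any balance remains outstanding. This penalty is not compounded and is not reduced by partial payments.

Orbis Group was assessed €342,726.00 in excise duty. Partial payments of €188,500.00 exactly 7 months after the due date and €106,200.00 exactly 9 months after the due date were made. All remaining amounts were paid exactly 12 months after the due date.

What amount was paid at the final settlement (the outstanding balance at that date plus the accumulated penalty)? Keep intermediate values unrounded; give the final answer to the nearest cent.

Balance at month 7: €342,726.0000 × (1 + 0.0045)^7 = €353,668.7112…
After €188,500.00 payment: €353,668.7112… − €188,500.00 = €165,168.7112…
Balance at month 9: €165,168.7112… × (1 + 0.0045)^2 = €166,658.5743…
After €106,200.00 payment: €166,658.5743… − €106,200.00 = €60,458.5743…
Balance at month 12: €60,458.5743… × (1 + 0.0045)^3 = €61,278.4434…
Penalty: 12 × 1.75% × €342,726.00 = €71,972.46
Final settlement = outstanding balance + penalty = €61,278.4434… + €71,972.46 = €133,250.90

€133,250.90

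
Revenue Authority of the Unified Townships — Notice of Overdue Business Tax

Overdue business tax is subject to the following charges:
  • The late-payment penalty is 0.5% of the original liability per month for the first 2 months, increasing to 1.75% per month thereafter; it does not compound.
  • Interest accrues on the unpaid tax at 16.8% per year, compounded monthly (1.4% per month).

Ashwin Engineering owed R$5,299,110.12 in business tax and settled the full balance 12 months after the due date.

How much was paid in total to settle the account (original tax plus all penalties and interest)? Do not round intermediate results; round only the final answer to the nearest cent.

R$7,241,547.31

Penalty, months 1–2: 2 × 0.5% × R$5,299,110.12 = R$52,991.10…
Penalty, months 3–12: 10 × 1.75% × R$5,299,110.12 = R$927,344.27…
Interest: R$5,299,110.12 × ((1 + 0.014)^12 − 1) = R$5,299,110.12 × 0.1815591… = R$962,101.8174…
Total = R$5,299,110.12 + R$980,335.3722 + R$962,101.8174… = R$7,241,547.31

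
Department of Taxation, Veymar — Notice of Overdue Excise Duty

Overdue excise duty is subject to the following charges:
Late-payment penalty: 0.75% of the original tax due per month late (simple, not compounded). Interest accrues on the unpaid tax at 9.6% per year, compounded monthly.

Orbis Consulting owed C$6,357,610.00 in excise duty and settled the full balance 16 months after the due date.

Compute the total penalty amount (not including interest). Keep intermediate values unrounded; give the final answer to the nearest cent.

Late-payment penalty = 0.75% × C$6,357,610.00 × 16 mo = C$762,913.20

C$762,913.20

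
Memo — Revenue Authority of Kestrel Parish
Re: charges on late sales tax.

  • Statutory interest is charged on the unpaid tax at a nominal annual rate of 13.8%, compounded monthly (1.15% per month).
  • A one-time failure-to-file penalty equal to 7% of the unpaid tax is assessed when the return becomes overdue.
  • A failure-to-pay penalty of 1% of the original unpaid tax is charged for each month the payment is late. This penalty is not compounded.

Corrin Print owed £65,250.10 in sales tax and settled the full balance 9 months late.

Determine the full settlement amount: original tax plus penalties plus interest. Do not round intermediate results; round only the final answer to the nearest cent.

£82,762.64

Failure-to-file penalty: 7% × £65,250.10 = £4,567.51…
Failure-to-pay penalty = 1% × £65,250.10 × 9 mo = £5,872.51…
Interest: £65,250.10 × ((1 + 0.0115)^9 − 1) = £65,250.10 × 0.1083910… = £7,072.5225…
Total = £65,250.10 + £10,440.0160 + £7,072.5225… = £82,762.64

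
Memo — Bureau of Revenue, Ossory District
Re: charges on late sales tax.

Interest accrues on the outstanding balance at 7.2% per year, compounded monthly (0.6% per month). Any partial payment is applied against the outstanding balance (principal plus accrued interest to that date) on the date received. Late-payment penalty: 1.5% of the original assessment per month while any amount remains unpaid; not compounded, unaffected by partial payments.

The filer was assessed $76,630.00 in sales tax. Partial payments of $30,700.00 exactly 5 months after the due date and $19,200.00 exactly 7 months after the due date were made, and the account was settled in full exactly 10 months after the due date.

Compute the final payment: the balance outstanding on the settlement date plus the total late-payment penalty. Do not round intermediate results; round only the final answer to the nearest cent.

$41,668.65

Balance at month 5: $76,630.0000 × (1 + 0.006)^5 = $78,956.6528…
After $30,700.00 payment: $78,956.6528… − $30,700.00 = $48,256.6528…
Balance at month 7: $48,256.6528… × (1 + 0.006)^2 = $48,837.4699…
After $19,200.00 payment: $48,837.4699… − $19,200.00 = $29,637.4699…
Balance at month 10: $29,637.4699… × (1 + 0.006)^3 = $30,174.1516…
Penalty: 10 × 1.5% × $76,630.00 = $11,494.50
Final settlement = outstanding balance + penalty = $30,174.1516… + $11,494.50 = $41,668.65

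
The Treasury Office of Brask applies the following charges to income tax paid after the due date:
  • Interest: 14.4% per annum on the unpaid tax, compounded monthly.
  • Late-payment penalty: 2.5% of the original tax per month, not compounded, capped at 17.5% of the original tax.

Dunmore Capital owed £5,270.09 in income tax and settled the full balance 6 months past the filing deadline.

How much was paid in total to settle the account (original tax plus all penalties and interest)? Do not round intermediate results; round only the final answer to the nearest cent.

£6,451.62

Penalty: 6 × 2.5% × £5,270.09 = £790.51… (below the 17.5% cap of £922.27…)
Interest (14.4%/yr ÷ 12 = 1.2%/month): £5,270.09 × ((1 + 0.012)^6 − 1) = £391.0137…
Total = £5,270.09 + £790.5135 + £391.0137… = £6,451.62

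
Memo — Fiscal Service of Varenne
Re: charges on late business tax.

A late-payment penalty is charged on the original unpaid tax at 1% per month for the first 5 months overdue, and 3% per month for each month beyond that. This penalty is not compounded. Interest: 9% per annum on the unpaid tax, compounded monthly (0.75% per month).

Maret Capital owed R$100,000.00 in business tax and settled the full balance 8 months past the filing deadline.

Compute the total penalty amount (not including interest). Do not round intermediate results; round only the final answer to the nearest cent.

R$14,000.00

Penalty, months 1–5: 5 × 1% × R$100,000.00 = R$5,000.00
Penalty, months 6–8: 3 × 3% × R$100,000.00 = R$9,000.00
Total penalty = R$5,000.00 + R$9,000.00 = R$14,000.00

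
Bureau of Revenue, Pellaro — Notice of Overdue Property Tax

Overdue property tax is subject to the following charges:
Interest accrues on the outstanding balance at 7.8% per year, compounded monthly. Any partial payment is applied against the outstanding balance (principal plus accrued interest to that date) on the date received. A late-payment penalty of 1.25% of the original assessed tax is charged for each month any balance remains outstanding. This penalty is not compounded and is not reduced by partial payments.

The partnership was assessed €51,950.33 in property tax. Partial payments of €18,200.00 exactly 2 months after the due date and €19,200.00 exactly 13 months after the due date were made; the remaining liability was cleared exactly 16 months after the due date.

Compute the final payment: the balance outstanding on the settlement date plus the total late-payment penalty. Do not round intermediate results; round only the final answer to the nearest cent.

€28,509.91

Monthly rate = 7.8% ÷ 12 = 0.65%
Balance at month 2: €51,950.3300 × (1 + 0.0065)^2 = €52,627.8792…
After €18,200.00 payment: €52,627.8792… − €18,200.00 = €34,427.8792…
Balance at month 13: €34,427.8792… × (1 + 0.0065)^11 = €36,971.0548…
After €19,200.00 payment: €36,971.0548… − €19,200.00 = €17,771.0548…
Balance at month 16: €17,771.0548… × (1 + 0.0065)^3 = €18,119.8478…
Penalty: 16 × 1.25% × €51,950.33 = €10,390.07…
Final settlement = outstanding balance + penalty = €18,119.8478… + €10,390.07… = €28,509.91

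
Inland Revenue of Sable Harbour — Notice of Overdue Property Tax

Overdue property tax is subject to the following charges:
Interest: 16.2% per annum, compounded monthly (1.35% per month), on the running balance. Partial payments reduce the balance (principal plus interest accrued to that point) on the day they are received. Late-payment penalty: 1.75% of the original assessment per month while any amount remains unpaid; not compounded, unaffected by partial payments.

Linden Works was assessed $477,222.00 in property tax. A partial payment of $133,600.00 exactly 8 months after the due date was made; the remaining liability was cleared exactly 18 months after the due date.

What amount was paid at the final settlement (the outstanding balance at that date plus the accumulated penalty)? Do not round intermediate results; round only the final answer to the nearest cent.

$605,055.27

Balance at month 8: $477,222.0000 × (1 + 0.0135)^8 = $531,264.1136…
After $133,600.00 payment: $531,264.1136… − $133,600.00 = $397,664.1136…
Balance at month 18: $397,664.1136… × (1 + 0.0135)^10 = $454,730.3393…
Penalty: 18 × 1.75% × $477,222.00 = $150,324.93
Final settlement = outstanding balance + penalty = $454,730.3393… + $150,324.93 = $605,055.27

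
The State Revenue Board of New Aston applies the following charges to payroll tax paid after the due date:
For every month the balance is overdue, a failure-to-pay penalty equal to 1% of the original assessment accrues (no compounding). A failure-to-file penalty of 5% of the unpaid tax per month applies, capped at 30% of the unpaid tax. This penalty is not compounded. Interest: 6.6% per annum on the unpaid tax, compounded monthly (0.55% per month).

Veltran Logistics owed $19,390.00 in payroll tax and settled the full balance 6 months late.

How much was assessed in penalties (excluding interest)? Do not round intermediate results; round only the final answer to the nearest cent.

Failure-to-file: 6 × 5% × $19,390.00 = $5,817.00, capped at 30% × $19,390.00 = $5,817.00
Failure-to-pay penalty = 1% × $19,390.00 × 6 mo = $1,163.40
Total penalty = $5,817.00 + $1,163.40 = $6,980.40

$6,980.40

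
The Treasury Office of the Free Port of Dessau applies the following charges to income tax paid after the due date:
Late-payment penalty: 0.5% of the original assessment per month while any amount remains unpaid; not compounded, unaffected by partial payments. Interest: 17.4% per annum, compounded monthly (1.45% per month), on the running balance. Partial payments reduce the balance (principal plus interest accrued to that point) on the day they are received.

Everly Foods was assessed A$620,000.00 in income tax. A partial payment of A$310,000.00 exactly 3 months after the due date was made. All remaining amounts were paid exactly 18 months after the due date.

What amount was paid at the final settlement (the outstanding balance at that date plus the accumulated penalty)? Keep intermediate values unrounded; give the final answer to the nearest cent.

Balance at month 3: A$620,000.0000 × (1 + 0.0145)^3 = A$647,362.9551…
After A$310,000.00 payment: A$647,362.9551… − A$310,000.00 = A$337,362.9551…
Balance at month 18: A$337,362.9551… × (1 + 0.0145)^15 = A$418,676.0930…
Penalty: 18 × 0.5% × A$620,000.00 = A$55,800.00
Final settlement = outstanding balance + penalty = A$418,676.0930… + A$55,800.00 = A$474,476.09

A$474,476.09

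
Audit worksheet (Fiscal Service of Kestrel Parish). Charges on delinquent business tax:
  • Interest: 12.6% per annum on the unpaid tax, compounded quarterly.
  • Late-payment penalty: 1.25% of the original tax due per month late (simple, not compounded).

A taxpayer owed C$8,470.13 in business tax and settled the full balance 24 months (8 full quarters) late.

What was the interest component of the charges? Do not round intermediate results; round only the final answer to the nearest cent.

Interest (12.6%/yr ÷ 4 = 3.15%/quarter): C$8,470.13 × ((1 + 0.0315)^8 − 1) = C$2,385.2226…

C$2,385.22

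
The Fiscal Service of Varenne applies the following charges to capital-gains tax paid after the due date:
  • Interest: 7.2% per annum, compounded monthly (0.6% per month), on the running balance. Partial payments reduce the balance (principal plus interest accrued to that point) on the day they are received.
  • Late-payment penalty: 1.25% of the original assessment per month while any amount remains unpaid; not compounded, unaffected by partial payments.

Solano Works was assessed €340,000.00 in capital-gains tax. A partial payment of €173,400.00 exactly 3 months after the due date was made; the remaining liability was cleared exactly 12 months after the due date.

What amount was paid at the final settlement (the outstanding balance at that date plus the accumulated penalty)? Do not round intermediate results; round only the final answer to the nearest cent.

€233,312.72

Balance at month 3: €340,000.0000 × (1 + 0.006)^3 = €346,156.7934…
After €173,400.00 payment: €346,156.7934… − €173,400.00 = €172,756.7934…
Balance at month 12: €172,756.7934… × (1 + 0.006)^9 = €182,312.7160…
Penalty: 12 × 1.25% × €340,000.00 = €51,000.00
Final settlement = outstanding balance + penalty = €182,312.7160… + €51,000.00 = €233,312.72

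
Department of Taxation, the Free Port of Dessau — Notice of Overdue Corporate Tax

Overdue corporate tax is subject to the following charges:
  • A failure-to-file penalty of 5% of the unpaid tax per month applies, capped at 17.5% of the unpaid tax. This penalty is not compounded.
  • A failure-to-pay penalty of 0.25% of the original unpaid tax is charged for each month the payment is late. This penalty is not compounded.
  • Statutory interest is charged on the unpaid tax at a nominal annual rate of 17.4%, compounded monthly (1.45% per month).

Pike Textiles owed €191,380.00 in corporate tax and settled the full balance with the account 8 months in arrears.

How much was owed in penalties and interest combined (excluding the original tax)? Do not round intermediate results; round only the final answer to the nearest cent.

€60,679.11

Failure-to-file: 8 × 5% × €191,380.00 = €76,552.00, capped at 17.5% × €191,380.00 = €33,491.50
Failure-to-pay penalty = 0.25% × €191,380.00 × 8 mo = €3,827.60
Interest: €191,380.00 × ((1 + 0.0145)^8 − 1) = €191,380.00 × 0.1220609… = €23,360.0061…
Penalties + interest = €37,319.1000 + €23,360.0061… = €60,679.11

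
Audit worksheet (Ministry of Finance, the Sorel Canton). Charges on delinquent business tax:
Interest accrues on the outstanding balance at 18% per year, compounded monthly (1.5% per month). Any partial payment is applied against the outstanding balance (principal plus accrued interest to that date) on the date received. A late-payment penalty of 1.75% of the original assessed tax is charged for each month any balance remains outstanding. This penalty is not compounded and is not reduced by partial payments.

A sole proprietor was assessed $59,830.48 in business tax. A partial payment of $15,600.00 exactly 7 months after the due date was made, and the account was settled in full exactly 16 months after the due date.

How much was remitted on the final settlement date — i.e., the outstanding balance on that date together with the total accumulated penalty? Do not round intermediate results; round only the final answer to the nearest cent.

$74,839.67

Balance at month 7: $59,830.4800 × (1 + 0.015)^7 = $66,402.5539…
After $15,600.00 payment: $66,402.5539… − $15,600.00 = $50,802.5539…
Balance at month 16: $50,802.5539… × (1 + 0.015)^9 = $58,087.1308…
Penalty: 16 × 1.75% × $59,830.48 = $16,752.53…
Final settlement = outstanding balance + penalty = $58,087.1308… + $16,752.53… = $74,839.67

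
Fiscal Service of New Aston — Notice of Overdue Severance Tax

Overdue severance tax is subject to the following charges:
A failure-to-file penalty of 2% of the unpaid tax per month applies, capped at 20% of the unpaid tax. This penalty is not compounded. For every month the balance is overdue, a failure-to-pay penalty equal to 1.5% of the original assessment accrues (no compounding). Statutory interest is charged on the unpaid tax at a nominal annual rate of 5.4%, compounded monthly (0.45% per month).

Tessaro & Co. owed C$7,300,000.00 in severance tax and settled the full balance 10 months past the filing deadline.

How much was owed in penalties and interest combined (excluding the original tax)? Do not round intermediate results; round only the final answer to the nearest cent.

Failure-to-file: 10 × 2% × C$7,300,000.00 = C$1,460,000.00, capped at 20% × C$7,300,000.00 = C$1,460,000.00
Failure-to-pay penalty: 10 × 1.5% × C$7,300,000.00 = C$1,095,000.00
Interest: C$7,300,000.00 × ((1 + 0.0045)^10 − 1) = C$7,300,000.00 × 0.0459223… = C$335,232.5825…
Penalties + interest = C$2,555,000.0000 + C$335,232.5825… = C$2,890,232.58

C$2,890,232.58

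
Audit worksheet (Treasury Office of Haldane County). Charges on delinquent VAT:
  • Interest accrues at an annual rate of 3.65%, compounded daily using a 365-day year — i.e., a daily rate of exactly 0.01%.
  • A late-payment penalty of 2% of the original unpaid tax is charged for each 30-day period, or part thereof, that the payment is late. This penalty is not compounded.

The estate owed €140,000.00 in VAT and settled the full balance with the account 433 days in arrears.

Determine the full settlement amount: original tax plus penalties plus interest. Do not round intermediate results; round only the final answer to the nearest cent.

Penalty periods: ⌈433/30⌉ = 15; penalty = 15 × 2% × €140,000.00 = €42,000.00
Interest: €140,000.00 × ((1 + 0.0001)^433 − 1) = €140,000.00 × 0.04424886… = €6,194.8408…
Total = €140,000.00 + €42,000.0000 + €6,194.8408… = €188,194.84

€188,194.84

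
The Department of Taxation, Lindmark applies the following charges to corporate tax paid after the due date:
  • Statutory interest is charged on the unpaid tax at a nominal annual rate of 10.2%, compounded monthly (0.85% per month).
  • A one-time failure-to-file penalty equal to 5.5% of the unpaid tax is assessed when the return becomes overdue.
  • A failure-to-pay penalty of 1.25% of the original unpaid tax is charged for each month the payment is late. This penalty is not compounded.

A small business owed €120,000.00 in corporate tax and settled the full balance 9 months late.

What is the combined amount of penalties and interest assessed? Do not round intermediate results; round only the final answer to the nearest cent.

€29,598.39

Failure-to-file penalty: 5.5% × €120,000.00 = €6,600.00
Failure-to-pay penalty: 9 × 1.25% × €120,000.00 = €13,500.00
Interest: €120,000.00 × ((1 + 0.0085)^9 − 1) = €120,000.00 × 0.0791532… = €9,498.3900…
Penalties + interest = €20,100.0000 + €9,498.3900… = €29,598.39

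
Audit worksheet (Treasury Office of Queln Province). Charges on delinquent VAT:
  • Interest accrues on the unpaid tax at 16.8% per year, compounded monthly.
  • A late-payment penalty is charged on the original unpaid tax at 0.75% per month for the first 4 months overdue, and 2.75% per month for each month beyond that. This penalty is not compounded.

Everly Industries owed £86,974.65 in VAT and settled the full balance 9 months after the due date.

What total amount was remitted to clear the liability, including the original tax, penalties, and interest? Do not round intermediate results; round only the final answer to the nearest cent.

Penalty, months 1–4: 4 × 0.75% × £86,974.65 = £2,609.24…
Penalty, months 5–9: 5 × 2.75% × £86,974.65 = £11,959.01…
Interest (16.8%/yr ÷ 12 = 1.4%/month): £86,974.65 × ((1 + 0.014)^9 − 1) = £11,592.9733…
Total = £86,974.65 + £14,568.2539… + £11,592.9733… = £113,135.88

£113,135.88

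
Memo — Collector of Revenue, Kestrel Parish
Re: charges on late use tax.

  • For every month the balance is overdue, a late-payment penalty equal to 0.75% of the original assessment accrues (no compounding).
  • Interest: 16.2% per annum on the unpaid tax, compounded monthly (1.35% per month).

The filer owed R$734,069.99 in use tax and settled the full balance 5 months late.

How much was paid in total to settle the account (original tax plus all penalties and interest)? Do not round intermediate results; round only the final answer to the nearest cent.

R$812,503.36

Late-payment penalty: 5 × 0.75% × R$734,069.99 = R$27,527.62…
Interest: R$734,069.99 × ((1 + 0.0135)^5 − 1) = R$734,069.99 × 0.0693473… = R$50,905.7500…
Total = R$734,069.99 + R$27,527.6246… + R$50,905.7500… = R$812,503.36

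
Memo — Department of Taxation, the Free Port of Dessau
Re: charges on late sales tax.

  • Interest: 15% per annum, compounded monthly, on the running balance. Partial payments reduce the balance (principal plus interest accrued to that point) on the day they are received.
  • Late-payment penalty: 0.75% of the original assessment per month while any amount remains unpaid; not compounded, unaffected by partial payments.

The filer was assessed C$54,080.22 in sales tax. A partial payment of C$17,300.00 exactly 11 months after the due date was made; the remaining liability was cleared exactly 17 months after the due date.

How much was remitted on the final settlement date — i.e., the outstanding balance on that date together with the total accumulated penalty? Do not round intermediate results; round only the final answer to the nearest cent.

C$55,053.04

Monthly rate = 15% ÷ 12 = 1.25%
Balance at month 11: C$54,080.2200 × (1 + 0.0125)^11 = C$61,998.8738…
After C$17,300.00 payment: C$61,998.8738… − C$17,300.00 = C$44,698.8738…
Balance at month 17: C$44,698.8738… × (1 + 0.0125)^6 = C$48,157.8148…
Penalty: 17 × 0.75% × C$54,080.22 = C$6,895.23…
Final settlement = outstanding balance + penalty = C$48,157.8148… + C$6,895.23… = C$55,053.04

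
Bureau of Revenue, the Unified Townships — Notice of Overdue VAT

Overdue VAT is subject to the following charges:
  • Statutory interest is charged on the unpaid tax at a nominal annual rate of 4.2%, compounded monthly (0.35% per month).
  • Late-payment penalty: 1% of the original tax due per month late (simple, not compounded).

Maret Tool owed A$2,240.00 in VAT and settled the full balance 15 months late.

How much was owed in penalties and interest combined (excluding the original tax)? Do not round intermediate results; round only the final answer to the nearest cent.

A$456.53

Late-payment penalty = 1% × A$2,240.00 × 15 mo = A$336.00
Interest: A$2,240.00 × ((1 + 0.0035)^15 − 1) = A$2,240.00 × 0.0538060… = A$120.5254…
Penalties + interest = A$336.0000 + A$120.5254… = A$456.53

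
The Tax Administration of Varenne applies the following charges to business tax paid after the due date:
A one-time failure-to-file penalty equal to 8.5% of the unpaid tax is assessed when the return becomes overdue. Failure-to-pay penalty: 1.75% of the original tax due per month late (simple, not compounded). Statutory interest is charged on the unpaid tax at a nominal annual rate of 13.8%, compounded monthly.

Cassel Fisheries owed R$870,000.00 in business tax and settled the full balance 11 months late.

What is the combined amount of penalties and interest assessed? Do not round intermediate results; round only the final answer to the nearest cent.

Failure-to-file penalty: 8.5% × R$870,000.00 = R$73,950.00
Failure-to-pay penalty: 11 × 1.75% × R$870,000.00 = R$167,475.00
Interest (13.8%/yr ÷ 12 = 1.15%/month): R$870,000.00 × ((1 + 0.0115)^11 − 1) = R$116,606.5873…
Penalties + interest = R$241,425.0000 + R$116,606.5873… = R$358,031.59

R$358,031.59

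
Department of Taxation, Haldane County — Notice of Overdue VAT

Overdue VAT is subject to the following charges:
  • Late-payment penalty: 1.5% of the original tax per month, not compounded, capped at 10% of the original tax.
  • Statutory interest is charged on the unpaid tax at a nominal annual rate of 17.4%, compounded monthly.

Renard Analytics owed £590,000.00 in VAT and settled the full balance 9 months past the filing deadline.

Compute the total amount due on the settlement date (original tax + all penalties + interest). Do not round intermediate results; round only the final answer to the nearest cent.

£730,615.13

Penalty (uncapped): 9 × 1.5% × £590,000.00 = £79,650.00; cap = 10% × £590,000.00 = £59,000.00 → penalty = £59,000.00
Interest (17.4%/yr ÷ 12 = 1.45%/month): £590,000.00 × ((1 + 0.0145)^9 − 1) = £81,615.1342…
Total = £590,000.00 + £59,000.0000 + £81,615.1342… = £730,615.13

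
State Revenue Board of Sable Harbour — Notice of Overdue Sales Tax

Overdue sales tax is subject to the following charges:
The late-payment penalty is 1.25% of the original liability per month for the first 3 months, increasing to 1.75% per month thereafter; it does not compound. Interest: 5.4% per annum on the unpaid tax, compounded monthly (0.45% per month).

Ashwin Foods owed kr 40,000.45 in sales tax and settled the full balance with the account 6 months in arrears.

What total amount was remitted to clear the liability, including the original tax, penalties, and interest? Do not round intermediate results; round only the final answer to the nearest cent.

kr 44,692.73

Penalty, months 1–3: 3 × 1.25% × kr 40,000.45 = kr 1,500.02…
Penalty, months 4–6: 3 × 1.75% × kr 40,000.45 = kr 2,100.02…
Interest: kr 40,000.45 × ((1 + 0.0045)^6 − 1) = kr 40,000.45 × 0.0273056… = kr 1,092.2354…
Total = kr 40,000.45 + kr 3,600.0405 + kr 1,092.2354… = kr 44,692.73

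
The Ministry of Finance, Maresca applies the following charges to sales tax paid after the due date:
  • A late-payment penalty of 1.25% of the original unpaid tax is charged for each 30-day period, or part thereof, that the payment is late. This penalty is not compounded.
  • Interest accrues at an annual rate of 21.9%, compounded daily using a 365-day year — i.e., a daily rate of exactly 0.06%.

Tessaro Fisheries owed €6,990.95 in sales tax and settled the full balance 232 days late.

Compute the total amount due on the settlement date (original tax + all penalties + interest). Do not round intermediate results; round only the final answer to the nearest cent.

€8,733.84

Penalty periods: ⌈232/30⌉ = 8; penalty = 8 × 1.25% × €6,990.95 = €699.10…
Interest: €6,990.95 × ((1 + 0.0006)^232 − 1) = €6,990.95 × 0.14930597… = €1,043.7906…
Total = €6,990.95 + €699.0950 + €1,043.7906… = €8,733.84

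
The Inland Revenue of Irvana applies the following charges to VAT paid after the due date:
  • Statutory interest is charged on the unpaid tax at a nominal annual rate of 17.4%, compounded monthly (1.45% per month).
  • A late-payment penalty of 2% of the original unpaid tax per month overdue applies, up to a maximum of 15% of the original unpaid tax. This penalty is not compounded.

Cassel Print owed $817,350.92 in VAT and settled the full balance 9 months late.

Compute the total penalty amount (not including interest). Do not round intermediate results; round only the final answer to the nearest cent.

Penalty (uncapped): 9 × 2% × $817,350.92 = $147,123.17…; cap = 15% × $817,350.92 = $122,602.64… → penalty = $122,602.64…

$122,602.64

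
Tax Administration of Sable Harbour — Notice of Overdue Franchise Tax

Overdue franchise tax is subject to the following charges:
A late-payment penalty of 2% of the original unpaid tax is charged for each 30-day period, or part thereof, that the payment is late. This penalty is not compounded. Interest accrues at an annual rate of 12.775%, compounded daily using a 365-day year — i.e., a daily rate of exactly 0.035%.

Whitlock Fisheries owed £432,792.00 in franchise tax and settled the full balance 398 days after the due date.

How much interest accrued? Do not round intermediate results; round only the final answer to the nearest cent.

Interest: £432,792.00 × ((1 + 0.00035)^398 − 1) = £432,792.00 × 0.14944087… = £64,676.8150…

£64,676.82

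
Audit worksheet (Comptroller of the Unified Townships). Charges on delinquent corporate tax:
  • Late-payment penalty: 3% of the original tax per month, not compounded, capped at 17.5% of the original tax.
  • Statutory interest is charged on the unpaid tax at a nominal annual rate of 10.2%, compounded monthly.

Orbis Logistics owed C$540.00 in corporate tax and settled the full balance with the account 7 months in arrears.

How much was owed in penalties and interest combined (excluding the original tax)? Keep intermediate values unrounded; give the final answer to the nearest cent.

Penalty (uncapped): 7 × 3% × C$540.00 = C$113.40; cap = 17.5% × C$540.00 = C$94.50 → penalty = C$94.50
Interest (10.2%/yr ÷ 12 = 0.85%/month): C$540.00 × ((1 + 0.0085)^7 − 1) = C$32.9610…
Penalties + interest = C$94.5000 + C$32.9610… = C$127.46

C$127.46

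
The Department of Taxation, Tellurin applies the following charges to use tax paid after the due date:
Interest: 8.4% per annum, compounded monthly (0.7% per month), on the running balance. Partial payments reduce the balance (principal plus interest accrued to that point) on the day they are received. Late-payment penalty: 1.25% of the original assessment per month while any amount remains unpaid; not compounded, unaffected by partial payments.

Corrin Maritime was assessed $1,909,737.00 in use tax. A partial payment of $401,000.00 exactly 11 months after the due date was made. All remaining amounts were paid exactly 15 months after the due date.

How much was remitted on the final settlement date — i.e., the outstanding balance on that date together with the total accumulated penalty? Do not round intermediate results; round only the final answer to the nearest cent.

Balance at month 11: $1,909,737.0000 × (1 + 0.007)^11 = $2,062,043.0999…
After $401,000.00 payment: $2,062,043.0999… − $401,000.00 = $1,661,043.0999…
Balance at month 15: $1,661,043.0999… × (1 + 0.007)^4 = $1,708,042.9363…
Penalty: 15 × 1.25% × $1,909,737.00 = $358,075.69…
Final settlement = outstanding balance + penalty = $1,708,042.9363… + $358,075.69… = $2,066,118.62

$2,066,118.62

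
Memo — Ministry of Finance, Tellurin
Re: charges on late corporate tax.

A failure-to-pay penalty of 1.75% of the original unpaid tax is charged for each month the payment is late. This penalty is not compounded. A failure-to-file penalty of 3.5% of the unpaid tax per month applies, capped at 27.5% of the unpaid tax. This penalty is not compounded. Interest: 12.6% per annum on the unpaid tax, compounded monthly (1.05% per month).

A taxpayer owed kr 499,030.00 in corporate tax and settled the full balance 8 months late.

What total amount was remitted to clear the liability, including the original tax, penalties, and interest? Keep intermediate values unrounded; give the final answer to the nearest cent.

kr 749,619.25

Failure-to-file: 8 × 3.5% × kr 499,030.00 = kr 139,728.40, capped at 27.5% × kr 499,030.00 = kr 137,233.25
Failure-to-pay penalty = 1.75% × kr 499,030.00 × 8 mo = kr 69,864.20
Interest: kr 499,030.00 × ((1 + 0.0105)^8 − 1) = kr 499,030.00 × 0.0871527… = kr 43,491.8044…
Total = kr 499,030.00 + kr 207,097.4500 + kr 43,491.8044… = kr 749,619.25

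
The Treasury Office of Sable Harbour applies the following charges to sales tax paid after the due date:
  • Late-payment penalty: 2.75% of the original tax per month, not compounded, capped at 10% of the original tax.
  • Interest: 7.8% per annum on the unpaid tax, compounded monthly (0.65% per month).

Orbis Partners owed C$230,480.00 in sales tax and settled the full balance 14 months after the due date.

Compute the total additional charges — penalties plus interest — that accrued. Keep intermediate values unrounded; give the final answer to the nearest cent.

Penalty (uncapped): 14 × 2.75% × C$230,480.00 = C$88,734.80; cap = 10% × C$230,480.00 = C$23,048.00 → penalty = C$23,048.00
Interest: C$230,480.00 × ((1 + 0.0065)^14 − 1) = C$230,480.00 × 0.0949465… = C$21,883.2748…
Penalties + interest = C$23,048.0000 + C$21,883.2748… = C$44,931.27

C$44,931.27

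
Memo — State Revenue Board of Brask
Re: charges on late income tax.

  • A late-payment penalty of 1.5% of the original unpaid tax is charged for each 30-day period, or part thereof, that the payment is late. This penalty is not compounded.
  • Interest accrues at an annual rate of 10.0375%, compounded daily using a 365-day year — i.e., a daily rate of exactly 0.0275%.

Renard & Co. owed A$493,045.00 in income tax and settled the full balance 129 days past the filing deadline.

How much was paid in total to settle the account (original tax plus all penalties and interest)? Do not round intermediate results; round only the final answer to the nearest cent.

Penalty periods: ⌈129/30⌉ = 5; penalty = 5 × 1.5% × A$493,045.00 = A$36,978.38…
Interest: A$493,045.00 × ((1 + 0.000275)^129 − 1) = A$493,045.00 × 0.03610669… = A$17,802.2240…
Total = A$493,045.00 + A$36,978.3750 + A$17,802.2240… = A$547,825.60

A$547,825.60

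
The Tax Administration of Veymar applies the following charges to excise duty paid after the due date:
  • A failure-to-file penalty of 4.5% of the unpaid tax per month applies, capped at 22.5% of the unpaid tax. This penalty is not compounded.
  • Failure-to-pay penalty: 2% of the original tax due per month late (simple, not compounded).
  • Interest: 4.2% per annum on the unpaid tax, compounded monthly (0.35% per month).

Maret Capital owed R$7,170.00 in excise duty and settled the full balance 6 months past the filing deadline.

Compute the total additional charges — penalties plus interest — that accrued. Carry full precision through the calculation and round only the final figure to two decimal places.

Failure-to-file: 6 × 4.5% × R$7,170.00 = R$1,935.90, capped at 22.5% × R$7,170.00 = R$1,613.25
Failure-to-pay penalty = 2% × R$7,170.00 × 6 mo = R$860.40
Interest: R$7,170.00 × ((1 + 0.0035)^6 − 1) = R$7,170.00 × 0.0211846… = R$151.8937…
Penalties + interest = R$2,473.6500 + R$151.8937… = R$2,625.54

R$2,625.54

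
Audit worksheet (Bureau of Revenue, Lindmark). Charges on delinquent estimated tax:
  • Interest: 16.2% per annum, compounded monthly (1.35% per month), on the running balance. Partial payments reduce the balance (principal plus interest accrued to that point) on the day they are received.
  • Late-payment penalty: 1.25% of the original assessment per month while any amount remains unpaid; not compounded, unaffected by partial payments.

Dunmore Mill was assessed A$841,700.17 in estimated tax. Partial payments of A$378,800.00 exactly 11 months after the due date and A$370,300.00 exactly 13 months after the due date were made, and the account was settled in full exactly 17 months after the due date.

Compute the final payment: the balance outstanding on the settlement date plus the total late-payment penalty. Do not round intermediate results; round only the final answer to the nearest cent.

A$434,829.22

Balance at month 11: A$841,700.1700 × (1 + 0.0135)^11 = A$975,480.7381…
After A$378,800.00 payment: A$975,480.7381… − A$378,800.00 = A$596,680.7381…
Balance at month 13: A$596,680.7381… × (1 + 0.0135)^2 = A$612,899.8631…
After A$370,300.00 payment: A$612,899.8631… − A$370,300.00 = A$242,599.8631…
Balance at month 17: A$242,599.8631… × (1 + 0.0135)^4 = A$255,967.9343…
Penalty: 17 × 1.25% × A$841,700.17 = A$178,861.29…
Final settlement = outstanding balance + penalty = A$255,967.9343… + A$178,861.29… = A$434,829.22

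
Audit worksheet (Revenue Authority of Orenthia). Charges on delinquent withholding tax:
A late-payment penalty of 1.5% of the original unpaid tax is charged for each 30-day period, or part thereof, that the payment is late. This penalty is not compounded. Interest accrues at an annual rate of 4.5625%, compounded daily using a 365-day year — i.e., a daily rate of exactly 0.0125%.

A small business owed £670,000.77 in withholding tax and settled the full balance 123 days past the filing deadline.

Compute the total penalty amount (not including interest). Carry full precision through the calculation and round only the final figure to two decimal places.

Penalty periods: ⌈123/30⌉ = 5; penalty = 5 × 1.5% × £670,000.77 = £50,250.06…

£50,250.06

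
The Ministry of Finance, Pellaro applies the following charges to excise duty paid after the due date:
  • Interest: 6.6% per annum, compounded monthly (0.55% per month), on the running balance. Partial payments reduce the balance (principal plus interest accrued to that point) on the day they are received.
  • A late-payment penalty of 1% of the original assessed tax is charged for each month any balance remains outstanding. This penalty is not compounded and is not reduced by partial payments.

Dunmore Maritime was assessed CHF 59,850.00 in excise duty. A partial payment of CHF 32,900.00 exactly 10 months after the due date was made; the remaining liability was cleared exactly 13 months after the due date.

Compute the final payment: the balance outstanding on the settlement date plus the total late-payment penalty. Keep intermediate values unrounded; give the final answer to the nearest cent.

Balance at month 10: CHF 59,850.0000 × (1 + 0.0055)^10 = CHF 63,224.4273…
After CHF 32,900.00 payment: CHF 63,224.4273… − CHF 32,900.00 = CHF 30,324.4273…
Balance at month 13: CHF 30,324.4273… × (1 + 0.0055)^3 = CHF 30,827.5373…
Penalty: 13 × 1% × CHF 59,850.00 = CHF 7,780.50
Final settlement = outstanding balance + penalty = CHF 30,827.5373… + CHF 7,780.50 = CHF 38,608.04

CHF 38,608.04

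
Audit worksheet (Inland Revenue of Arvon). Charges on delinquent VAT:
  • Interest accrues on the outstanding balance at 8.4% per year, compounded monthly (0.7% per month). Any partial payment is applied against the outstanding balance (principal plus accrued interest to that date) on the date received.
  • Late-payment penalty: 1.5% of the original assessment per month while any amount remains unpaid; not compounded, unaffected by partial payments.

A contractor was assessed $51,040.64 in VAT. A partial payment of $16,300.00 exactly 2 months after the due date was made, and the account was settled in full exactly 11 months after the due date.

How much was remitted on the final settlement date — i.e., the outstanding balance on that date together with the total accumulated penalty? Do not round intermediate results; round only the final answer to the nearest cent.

Balance at month 2: $51,040.6400 × (1 + 0.007)^2 = $51,757.7100…
After $16,300.00 payment: $51,757.7100… − $16,300.00 = $35,457.7100…
Balance at month 11: $35,457.7100… × (1 + 0.007)^9 = $37,755.1255…
Penalty: 11 × 1.5% × $51,040.64 = $8,421.71…
Final settlement = outstanding balance + penalty = $37,755.1255… + $8,421.71… = $46,176.83

$46,176.83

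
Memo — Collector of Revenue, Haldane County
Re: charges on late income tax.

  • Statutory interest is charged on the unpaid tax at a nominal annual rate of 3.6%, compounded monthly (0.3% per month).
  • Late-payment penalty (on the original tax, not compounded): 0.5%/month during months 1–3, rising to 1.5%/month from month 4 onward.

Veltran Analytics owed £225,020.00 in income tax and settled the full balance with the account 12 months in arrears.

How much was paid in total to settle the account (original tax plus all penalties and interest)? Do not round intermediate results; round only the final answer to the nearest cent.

£267,008.73

Penalty, months 1–3: 3 × 0.5% × £225,020.00 = £3,375.30
Penalty, months 4–12: 9 × 1.5% × £225,020.00 = £30,377.70
Interest: £225,020.00 × ((1 + 0.003)^12 − 1) = £225,020.00 × 0.0366000… = £8,235.7276…
Total = £225,020.00 + £33,753.0000 + £8,235.7276… = £267,008.73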